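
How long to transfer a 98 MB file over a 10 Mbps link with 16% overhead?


Effective throughput = 10 * (1 - 16/100) = 8.4 Mbps
File size in Mb = 98 * 8 = 784 Mb
Time = 784 / 8.4
Time = 93.3333 seconds


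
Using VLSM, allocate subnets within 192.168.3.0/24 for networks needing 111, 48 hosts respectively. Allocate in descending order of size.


111 hosts -> /25 (126 usable): 192.168.3.0/25
48 hosts -> /26 (62 usable): 192.168.3.128/26
Allocation: 192.168.3.0/25 (111 hosts, 126 usable); 192.168.3.128/26 (48 hosts, 62 usable)


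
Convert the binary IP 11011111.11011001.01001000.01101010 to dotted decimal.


11011111 = 223
11011001 = 217
01001000 = 72
01101010 = 106
IP: 223.217.72.106


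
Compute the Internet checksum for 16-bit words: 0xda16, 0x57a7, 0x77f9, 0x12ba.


Sum all words (with carry folding):
+ 0xda16 = 0xda16
+ 0x57a7 = 0x31be
+ 0x77f9 = 0xa9b7
+ 0x12ba = 0xbc71
One's complement: ~0xbc71
Checksum = 0x438e


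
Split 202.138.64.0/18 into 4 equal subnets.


New prefix = 18 + 2 = 20
Each subnet has 4096 addresses
  202.138.64.0/20
  202.138.80.0/20
  202.138.96.0/20
  202.138.112.0/20
Subnets: 202.138.64.0/20, 202.138.80.0/20, 202.138.96.0/20, 202.138.112.0/20


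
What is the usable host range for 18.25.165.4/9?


Network: 18.0.0.0
Broadcast: 18.127.255.255
First usable = network + 1
Last usable = broadcast - 1
Range: 18.0.0.1 to 18.127.255.254


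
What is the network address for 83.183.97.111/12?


IP:   01010011.10110111.01100001.01101111
Mask: 11111111.11110000.00000000.00000000
AND operation:
Net:  01010011.10110000.00000000.00000000
Network: 83.176.0.0/12


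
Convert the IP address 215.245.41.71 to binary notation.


215 = 11010111
245 = 11110101
41 = 00101001
71 = 01000111
Binary: 11010111.11110101.00101001.01000111


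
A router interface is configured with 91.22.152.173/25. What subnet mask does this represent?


/25 means 25 network bits, 7 host bits
Binary: 11111111111111111111111110000000
Mask: 255.255.255.128


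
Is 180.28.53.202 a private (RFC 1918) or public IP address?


RFC 1918 private ranges:
  10.0.0.0/8 (10.0.0.0 - 10.255.255.255)
  172.16.0.0/12 (172.16.0.0 - 172.31.255.255)
  192.168.0.0/16 (192.168.0.0 - 192.168.255.255)
Public (not in any RFC 1918 range)


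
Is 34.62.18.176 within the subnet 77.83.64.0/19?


Subnet network: 77.83.64.0
Test IP AND mask: 34.62.0.0
No, 34.62.18.176 is not in 77.83.64.0/19


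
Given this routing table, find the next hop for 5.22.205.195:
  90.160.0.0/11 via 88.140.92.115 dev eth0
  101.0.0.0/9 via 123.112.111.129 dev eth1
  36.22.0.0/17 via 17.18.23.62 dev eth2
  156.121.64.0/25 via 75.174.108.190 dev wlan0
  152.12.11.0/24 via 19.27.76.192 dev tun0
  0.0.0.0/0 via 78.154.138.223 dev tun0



Longest prefix match for 5.22.205.195:
  /11 90.160.0.0: no
  /9 101.0.0.0: no
  /17 36.22.0.0: no
  /25 156.121.64.0: no
  /24 152.12.11.0: no
  /0 0.0.0.0: MATCH
Selected: next-hop 78.154.138.223 via tun0 (matched /0)


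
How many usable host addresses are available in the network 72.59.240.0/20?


Host bits = 32 - 20 = 12
Total addresses = 2^12 = 4096
Usable = total - 2 (network and broadcast)
Usable hosts: 4094


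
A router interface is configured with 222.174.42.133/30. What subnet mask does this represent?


/30 means 30 network bits, 2 host bits
Binary: 11111111111111111111111111111100
Mask: 255.255.255.252


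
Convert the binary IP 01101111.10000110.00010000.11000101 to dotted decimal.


01101111 = 111
10000110 = 134
00010000 = 16
11000101 = 197
IP: 111.134.16.197


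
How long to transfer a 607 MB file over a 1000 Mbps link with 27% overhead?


Effective throughput = 1000 * (1 - 27/100) = 730 Mbps
File size in Mb = 607 * 8 = 4856 Mb
Time = 4856 / 730
Time = 6.6521 seconds


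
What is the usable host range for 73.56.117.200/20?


Network: 73.56.112.0
Broadcast: 73.56.127.255
First usable = network + 1
Last usable = broadcast - 1
Range: 73.56.112.1 to 73.56.127.254


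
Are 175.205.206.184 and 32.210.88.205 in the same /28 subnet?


Mask: 255.255.255.240
175.205.206.184 AND mask = 175.205.206.176
32.210.88.205 AND mask = 32.210.88.192
No, different subnets (175.205.206.176 vs 32.210.88.192)


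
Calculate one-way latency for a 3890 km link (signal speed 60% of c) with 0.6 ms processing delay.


Speed = 0.6 * 3e5 km/s = 180000 km/s
Propagation delay = 3890 / 180000 = 0.0216 s = 21.6111 ms
Processing delay = 0.6 ms
Total one-way latency = 22.2111 ms


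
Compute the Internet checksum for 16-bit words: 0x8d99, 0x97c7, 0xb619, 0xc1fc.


Sum all words (with carry folding):
+ 0x8d99 = 0x8d99
+ 0x97c7 = 0x2561
+ 0xb619 = 0xdb7a
+ 0xc1fc = 0x9d77
One's complement: ~0x9d77
Checksum = 0x6288


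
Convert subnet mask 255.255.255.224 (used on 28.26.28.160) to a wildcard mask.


Subnet mask: 255.255.255.224
Wildcard = 255.255.255.255 - subnet mask
255 - 255 = 0
255 - 255 = 0
255 - 255 = 0
255 - 224 = 31
Wildcard: 0.0.0.31


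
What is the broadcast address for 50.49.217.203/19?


Network: 50.49.192.0/19
Host bits = 13
Set all host bits to 1:
Broadcast: 50.49.223.255


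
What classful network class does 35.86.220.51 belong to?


First octet: 35
Binary: 00100011
0xxxxxxx -> Class A (1-126)
Class A, default mask 255.0.0.0 (/8)


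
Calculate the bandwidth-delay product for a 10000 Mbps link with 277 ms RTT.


BDP = bandwidth * RTT
= 10000 Mbps * 277 ms
= 10000 * 1e6 * 277 / 1000 bits
= 2770000000 bits
= 346250000 bytes
= 338134.7656 KB
BDP = 2770000000 bits (346250000 bytes)


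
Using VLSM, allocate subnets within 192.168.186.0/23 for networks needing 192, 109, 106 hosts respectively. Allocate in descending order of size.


192 hosts -> /24 (254 usable): 192.168.186.0/24
109 hosts -> /25 (126 usable): 192.168.187.0/25
106 hosts -> /25 (126 usable): 192.168.187.128/25
Allocation: 192.168.186.0/24 (192 hosts, 254 usable); 192.168.187.0/25 (109 hosts, 126 usable); 192.168.187.128/25 (106 hosts, 126 usable)


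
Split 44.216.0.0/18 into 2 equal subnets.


New prefix = 18 + 1 = 19
Each subnet has 8192 addresses
  44.216.0.0/19
  44.216.32.0/19
Subnets: 44.216.0.0/19, 44.216.32.0/19


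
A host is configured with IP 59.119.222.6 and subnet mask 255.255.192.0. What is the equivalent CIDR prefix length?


Binary: 11111111.11111111.11000000.00000000
Count leading 1s
Prefix: /18


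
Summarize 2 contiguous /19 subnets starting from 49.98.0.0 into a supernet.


Original prefix: /19
Number of subnets: 2 = 2^1
New prefix = 19 - 1 = 18
Supernet: 49.98.0.0/18


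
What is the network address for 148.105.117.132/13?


IP:   10010100.01101001.01110101.10000100
Mask: 11111111.11111000.00000000.00000000
AND operation:
Net:  10010100.01101000.00000000.00000000
Network: 148.104.0.0/13


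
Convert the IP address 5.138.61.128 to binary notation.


5 = 00000101
138 = 10001010
61 = 00111101
128 = 10000000
Binary: 00000101.10001010.00111101.10000000


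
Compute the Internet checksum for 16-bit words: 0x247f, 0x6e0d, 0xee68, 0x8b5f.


Sum all words (with carry folding):
+ 0x247f = 0x247f
+ 0x6e0d = 0x928c
+ 0xee68 = 0x80f5
+ 0x8b5f = 0x0c55
One's complement: ~0x0c55
Checksum = 0xf3aa


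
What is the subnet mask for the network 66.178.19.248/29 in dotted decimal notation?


/29 means 29 network bits, 3 host bits
Binary: 11111111111111111111111111111000
Mask: 255.255.255.248


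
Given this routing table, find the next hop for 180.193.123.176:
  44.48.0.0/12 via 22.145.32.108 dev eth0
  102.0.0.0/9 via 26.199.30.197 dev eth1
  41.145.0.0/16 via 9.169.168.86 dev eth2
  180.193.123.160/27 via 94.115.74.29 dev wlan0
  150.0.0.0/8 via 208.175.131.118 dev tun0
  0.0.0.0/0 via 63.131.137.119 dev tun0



Longest prefix match for 180.193.123.176:
  /12 44.48.0.0: no
  /9 102.0.0.0: no
  /16 41.145.0.0: no
  /27 180.193.123.160: MATCH
  /8 150.0.0.0: no
  /0 0.0.0.0: MATCH
Selected: next-hop 94.115.74.29 via wlan0 (matched /27)


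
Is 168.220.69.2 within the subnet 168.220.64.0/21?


Subnet network: 168.220.64.0
Test IP AND mask: 168.220.64.0
Yes, 168.220.69.2 is in 168.220.64.0/21


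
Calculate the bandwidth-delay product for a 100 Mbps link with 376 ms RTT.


BDP = bandwidth * RTT
= 100 Mbps * 376 ms
= 100 * 1e6 * 376 / 1000 bits
= 37600000 bits
= 4700000 bytes
= 4589.8438 KB
BDP = 37600000 bits (4700000 bytes)


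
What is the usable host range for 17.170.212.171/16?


Network: 17.170.0.0
Broadcast: 17.170.255.255
First usable = network + 1
Last usable = broadcast - 1
Range: 17.170.0.1 to 17.170.255.254


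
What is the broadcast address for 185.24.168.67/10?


Network: 185.0.0.0/10
Host bits = 22
Set all host bits to 1:
Broadcast: 185.63.255.255


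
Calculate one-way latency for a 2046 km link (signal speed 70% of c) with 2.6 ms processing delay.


Speed = 0.7 * 3e5 km/s = 210000 km/s
Propagation delay = 2046 / 210000 = 0.0097 s = 9.7429 ms
Processing delay = 2.6 ms
Total one-way latency = 12.3429 ms


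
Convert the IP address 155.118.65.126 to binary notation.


155 = 10011011
118 = 01110110
65 = 01000001
126 = 01111110
Binary: 10011011.01110110.01000001.01111110


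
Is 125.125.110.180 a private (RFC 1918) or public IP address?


RFC 1918 private ranges:
  10.0.0.0/8 (10.0.0.0 - 10.255.255.255)
  172.16.0.0/12 (172.16.0.0 - 172.31.255.255)
  192.168.0.0/16 (192.168.0.0 - 192.168.255.255)
Public (not in any RFC 1918 range)


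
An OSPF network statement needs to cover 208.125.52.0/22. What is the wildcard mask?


Subnet mask: 255.255.252.0
Wildcard = 255.255.255.255 - subnet mask
255 - 255 = 0
255 - 255 = 0
255 - 252 = 3
255 - 0 = 255
Wildcard: 0.0.3.255


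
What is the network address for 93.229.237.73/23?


IP:   01011101.11100101.11101101.01001001
Mask: 11111111.11111111.11111110.00000000
AND operation:
Net:  01011101.11100101.11101100.00000000
Network: 93.229.236.0/23


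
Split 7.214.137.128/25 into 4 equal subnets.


New prefix = 25 + 2 = 27
Each subnet has 32 addresses
  7.214.137.128/27
  7.214.137.160/27
  7.214.137.192/27
  7.214.137.224/27
Subnets: 7.214.137.128/27, 7.214.137.160/27, 7.214.137.192/27, 7.214.137.224/27


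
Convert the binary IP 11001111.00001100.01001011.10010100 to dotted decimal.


11001111 = 207
00001100 = 12
01001011 = 75
10010100 = 148
IP: 207.12.75.148


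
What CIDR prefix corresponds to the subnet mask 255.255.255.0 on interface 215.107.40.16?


Binary: 11111111.11111111.11111111.00000000
Count leading 1s
Prefix: /24


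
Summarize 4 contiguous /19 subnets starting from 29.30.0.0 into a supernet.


Original prefix: /19
Number of subnets: 4 = 2^2
New prefix = 19 - 2 = 17
Supernet: 29.30.0.0/17


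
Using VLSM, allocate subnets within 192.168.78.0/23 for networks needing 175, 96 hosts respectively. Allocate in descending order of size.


175 hosts -> /24 (254 usable): 192.168.78.0/24
96 hosts -> /25 (126 usable): 192.168.79.0/25
Allocation: 192.168.78.0/24 (175 hosts, 254 usable); 192.168.79.0/25 (96 hosts, 126 usable)


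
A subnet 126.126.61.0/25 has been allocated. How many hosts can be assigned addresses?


Host bits = 32 - 25 = 7
Total addresses = 2^7 = 128
Usable = total - 2 (network and broadcast)
Usable hosts: 126


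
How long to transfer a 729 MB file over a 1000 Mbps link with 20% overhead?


Effective throughput = 1000 * (1 - 20/100) = 800 Mbps
File size in Mb = 729 * 8 = 5832 Mb
Time = 5832 / 800
Time = 7.29 seconds


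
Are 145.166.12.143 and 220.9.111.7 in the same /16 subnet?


Mask: 255.255.0.0
145.166.12.143 AND mask = 145.166.0.0
220.9.111.7 AND mask = 220.9.0.0
No, different subnets (145.166.0.0 vs 220.9.0.0)


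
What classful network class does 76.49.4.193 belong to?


First octet: 76
Binary: 01001100
0xxxxxxx -> Class A (1-126)
Class A, default mask 255.0.0.0 (/8)


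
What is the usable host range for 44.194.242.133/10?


Network: 44.192.0.0
Broadcast: 44.255.255.255
First usable = network + 1
Last usable = broadcast - 1
Range: 44.192.0.1 to 44.255.255.254


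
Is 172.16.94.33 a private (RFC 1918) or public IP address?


RFC 1918 private ranges:
  10.0.0.0/8 (10.0.0.0 - 10.255.255.255)
  172.16.0.0/12 (172.16.0.0 - 172.31.255.255)
  192.168.0.0/16 (192.168.0.0 - 192.168.255.255)
Private (in 172.16.0.0/12)


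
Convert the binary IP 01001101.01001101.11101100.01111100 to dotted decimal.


01001101 = 77
01001101 = 77
11101100 = 236
01111100 = 124
IP: 77.77.236.124


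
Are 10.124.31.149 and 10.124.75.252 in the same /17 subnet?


Mask: 255.255.128.0
10.124.31.149 AND mask = 10.124.0.0
10.124.75.252 AND mask = 10.124.0.0
Yes, same subnet (10.124.0.0)


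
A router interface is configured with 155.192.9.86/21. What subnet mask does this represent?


/21 means 21 network bits, 11 host bits
Binary: 11111111111111111111100000000000
Mask: 255.255.248.0


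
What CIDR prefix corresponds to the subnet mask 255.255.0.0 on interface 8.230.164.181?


Binary: 11111111.11111111.00000000.00000000
Count leading 1s
Prefix: /16


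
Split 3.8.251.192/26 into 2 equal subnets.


New prefix = 26 + 1 = 27
Each subnet has 32 addresses
  3.8.251.192/27
  3.8.251.224/27
Subnets: 3.8.251.192/27, 3.8.251.224/27


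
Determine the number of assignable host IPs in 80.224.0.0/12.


Host bits = 32 - 12 = 20
Total addresses = 2^20 = 1048576
Usable = total - 2 (network and broadcast)
Usable hosts: 1048574


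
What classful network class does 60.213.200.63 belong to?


First octet: 60
Binary: 00111100
0xxxxxxx -> Class A (1-126)
Class A, default mask 255.0.0.0 (/8)


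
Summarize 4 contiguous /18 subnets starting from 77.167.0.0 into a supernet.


Original prefix: /18
Number of subnets: 4 = 2^2
New prefix = 18 - 2 = 16
Supernet: 77.167.0.0/16


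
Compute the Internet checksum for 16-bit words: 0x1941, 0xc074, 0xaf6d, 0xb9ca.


Sum all words (with carry folding):
+ 0x1941 = 0x1941
+ 0xc074 = 0xd9b5
+ 0xaf6d = 0x8923
+ 0xb9ca = 0x42ee
One's complement: ~0x42ee
Checksum = 0xbd11


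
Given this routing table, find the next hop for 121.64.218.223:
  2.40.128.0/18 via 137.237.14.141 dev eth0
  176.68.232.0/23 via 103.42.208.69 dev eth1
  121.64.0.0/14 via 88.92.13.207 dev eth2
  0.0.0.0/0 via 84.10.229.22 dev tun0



Longest prefix match for 121.64.218.223:
  /18 2.40.128.0: no
  /23 176.68.232.0: no
  /14 121.64.0.0: MATCH
  /0 0.0.0.0: MATCH
Selected: next-hop 88.92.13.207 via eth2 (matched /14)


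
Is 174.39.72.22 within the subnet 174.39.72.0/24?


Subnet network: 174.39.72.0
Test IP AND mask: 174.39.72.0
Yes, 174.39.72.22 is in 174.39.72.0/24


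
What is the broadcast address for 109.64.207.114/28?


Network: 109.64.207.112/28
Host bits = 4
Set all host bits to 1:
Broadcast: 109.64.207.127


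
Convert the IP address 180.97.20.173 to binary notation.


180 = 10110100
97 = 01100001
20 = 00010100
173 = 10101101
Binary: 10110100.01100001.00010100.10101101


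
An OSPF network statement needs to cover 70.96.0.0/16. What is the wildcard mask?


Subnet mask: 255.255.0.0
Wildcard = 255.255.255.255 - subnet mask
255 - 255 = 0
255 - 255 = 0
255 - 0 = 255
255 - 0 = 255
Wildcard: 0.0.255.255


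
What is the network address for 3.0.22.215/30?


IP:   00000011.00000000.00010110.11010111
Mask: 11111111.11111111.11111111.11111100
AND operation:
Net:  00000011.00000000.00010110.11010100
Network: 3.0.22.212/30


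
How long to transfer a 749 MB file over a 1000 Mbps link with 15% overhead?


Effective throughput = 1000 * (1 - 15/100) = 850 Mbps
File size in Mb = 749 * 8 = 5992 Mb
Time = 5992 / 850
Time = 7.0494 seconds


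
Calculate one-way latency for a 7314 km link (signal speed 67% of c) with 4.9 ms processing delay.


Speed = 0.67 * 3e5 km/s = 201000 km/s
Propagation delay = 7314 / 201000 = 0.0364 s = 36.3881 ms
Processing delay = 4.9 ms
Total one-way latency = 41.2881 ms


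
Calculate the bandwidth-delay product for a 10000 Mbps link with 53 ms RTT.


BDP = bandwidth * RTT
= 10000 Mbps * 53 ms
= 10000 * 1e6 * 53 / 1000 bits
= 530000000 bits
= 66250000 bytes
= 64697.2656 KB
BDP = 530000000 bits (66250000 bytes)


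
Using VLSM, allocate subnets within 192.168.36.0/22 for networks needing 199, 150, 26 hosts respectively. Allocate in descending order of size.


199 hosts -> /24 (254 usable): 192.168.36.0/24
150 hosts -> /24 (254 usable): 192.168.37.0/24
26 hosts -> /27 (30 usable): 192.168.38.0/27
Allocation: 192.168.36.0/24 (199 hosts, 254 usable); 192.168.37.0/24 (150 hosts, 254 usable); 192.168.38.0/27 (26 hosts, 30 usable)


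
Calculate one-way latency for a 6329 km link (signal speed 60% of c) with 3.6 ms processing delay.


Speed = 0.6 * 3e5 km/s = 180000 km/s
Propagation delay = 6329 / 180000 = 0.0352 s = 35.1611 ms
Processing delay = 3.6 ms
Total one-way latency = 38.7611 ms


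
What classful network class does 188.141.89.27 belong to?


First octet: 188
Binary: 10111100
10xxxxxx -> Class B (128-191)
Class B, default mask 255.255.0.0 (/16)


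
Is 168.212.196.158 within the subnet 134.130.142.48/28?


Subnet network: 134.130.142.48
Test IP AND mask: 168.212.196.144
No, 168.212.196.158 is not in 134.130.142.48/28


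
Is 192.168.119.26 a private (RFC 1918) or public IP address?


RFC 1918 private ranges:
  10.0.0.0/8 (10.0.0.0 - 10.255.255.255)
  172.16.0.0/12 (172.16.0.0 - 172.31.255.255)
  192.168.0.0/16 (192.168.0.0 - 192.168.255.255)
Private (in 192.168.0.0/16)


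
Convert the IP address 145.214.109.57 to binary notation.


145 = 10010001
214 = 11010110
109 = 01101101
57 = 00111001
Binary: 10010001.11010110.01101101.00111001


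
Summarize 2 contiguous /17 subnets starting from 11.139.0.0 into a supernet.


Original prefix: /17
Number of subnets: 2 = 2^1
New prefix = 17 - 1 = 16
Supernet: 11.139.0.0/16


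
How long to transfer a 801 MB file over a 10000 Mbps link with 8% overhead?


Effective throughput = 10000 * (1 - 8/100) = 9200 Mbps
File size in Mb = 801 * 8 = 6408 Mb
Time = 6408 / 9200
Time = 0.6965 seconds


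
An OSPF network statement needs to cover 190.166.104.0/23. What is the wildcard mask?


Subnet mask: 255.255.254.0
Wildcard = 255.255.255.255 - subnet mask
255 - 255 = 0
255 - 255 = 0
255 - 254 = 1
255 - 0 = 255
Wildcard: 0.0.1.255


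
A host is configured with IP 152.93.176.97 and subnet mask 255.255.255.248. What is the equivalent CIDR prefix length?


Binary: 11111111.11111111.11111111.11111000
Count leading 1s
Prefix: /29


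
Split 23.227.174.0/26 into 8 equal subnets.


New prefix = 26 + 3 = 29
Each subnet has 8 addresses
  23.227.174.0/29
  23.227.174.8/29
  23.227.174.16/29
  23.227.174.24/29
  23.227.174.32/29
  23.227.174.40/29
  23.227.174.48/29
  23.227.174.56/29
Subnets: 23.227.174.0/29, 23.227.174.8/29, 23.227.174.16/29, 23.227.174.24/29, 23.227.174.32/29, 23.227.174.40/29, 23.227.174.48/29, 23.227.174.56/29


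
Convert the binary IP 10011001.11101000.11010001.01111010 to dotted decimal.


10011001 = 153
11101000 = 232
11010001 = 209
01111010 = 122
IP: 153.232.209.122


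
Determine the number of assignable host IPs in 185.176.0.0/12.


Host bits = 32 - 12 = 20
Total addresses = 2^20 = 1048576
Usable = total - 2 (network and broadcast)
Usable hosts: 1048574


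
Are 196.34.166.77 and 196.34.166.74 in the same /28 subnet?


Mask: 255.255.255.240
196.34.166.77 AND mask = 196.34.166.64
196.34.166.74 AND mask = 196.34.166.64
Yes, same subnet (196.34.166.64)


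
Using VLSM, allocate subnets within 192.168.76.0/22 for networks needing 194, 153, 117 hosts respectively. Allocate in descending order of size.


194 hosts -> /24 (254 usable): 192.168.76.0/24
153 hosts -> /24 (254 usable): 192.168.77.0/24
117 hosts -> /25 (126 usable): 192.168.78.0/25
Allocation: 192.168.76.0/24 (194 hosts, 254 usable); 192.168.77.0/24 (153 hosts, 254 usable); 192.168.78.0/25 (117 hosts, 126 usable)


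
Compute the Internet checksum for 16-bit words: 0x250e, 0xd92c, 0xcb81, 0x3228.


Sum all words (with carry folding):
+ 0x250e = 0x250e
+ 0xd92c = 0xfe3a
+ 0xcb81 = 0xc9bc
+ 0x3228 = 0xfbe4
One's complement: ~0xfbe4
Checksum = 0x041b


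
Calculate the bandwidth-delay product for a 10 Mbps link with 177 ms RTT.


BDP = bandwidth * RTT
= 10 Mbps * 177 ms
= 10 * 1e6 * 177 / 1000 bits
= 1770000 bits
= 221250 bytes
= 216.0645 KB
BDP = 1770000 bits (221250 bytes)


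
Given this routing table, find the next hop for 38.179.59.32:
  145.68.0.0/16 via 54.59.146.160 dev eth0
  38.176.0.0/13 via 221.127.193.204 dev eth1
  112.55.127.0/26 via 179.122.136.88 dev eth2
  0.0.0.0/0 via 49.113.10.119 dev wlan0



Longest prefix match for 38.179.59.32:
  /16 145.68.0.0: no
  /13 38.176.0.0: MATCH
  /26 112.55.127.0: no
  /0 0.0.0.0: MATCH
Selected: next-hop 221.127.193.204 via eth1 (matched /13)


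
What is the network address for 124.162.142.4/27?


IP:   01111100.10100010.10001110.00000100
Mask: 11111111.11111111.11111111.11100000
AND operation:
Net:  01111100.10100010.10001110.00000000
Network: 124.162.142.0/27


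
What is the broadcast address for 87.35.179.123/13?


Network: 87.32.0.0/13
Host bits = 19
Set all host bits to 1:
Broadcast: 87.39.255.255


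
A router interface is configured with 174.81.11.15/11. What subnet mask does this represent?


/11 means 11 network bits, 21 host bits
Binary: 11111111111000000000000000000000
Mask: 255.224.0.0


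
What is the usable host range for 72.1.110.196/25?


Network: 72.1.110.128
Broadcast: 72.1.110.255
First usable = network + 1
Last usable = broadcast - 1
Range: 72.1.110.129 to 72.1.110.254


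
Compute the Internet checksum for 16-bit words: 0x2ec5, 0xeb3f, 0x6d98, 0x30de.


Sum all words (with carry folding):
+ 0x2ec5 = 0x2ec5
+ 0xeb3f = 0x1a05
+ 0x6d98 = 0x879d
+ 0x30de = 0xb87b
One's complement: ~0xb87b
Checksum = 0x4784


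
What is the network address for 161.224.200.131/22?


IP:   10100001.11100000.11001000.10000011
Mask: 11111111.11111111.11111100.00000000
AND operation:
Net:  10100001.11100000.11001000.00000000
Network: 161.224.200.0/22


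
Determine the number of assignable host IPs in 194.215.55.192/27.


Host bits = 32 - 27 = 5
Total addresses = 2^5 = 32
Usable = total - 2 (network and broadcast)
Usable hosts: 30


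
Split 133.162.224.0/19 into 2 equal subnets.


New prefix = 19 + 1 = 20
Each subnet has 4096 addresses
  133.162.224.0/20
  133.162.240.0/20
Subnets: 133.162.224.0/20, 133.162.240.0/20


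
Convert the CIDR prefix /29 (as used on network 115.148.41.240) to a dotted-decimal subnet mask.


/29 means 29 network bits, 3 host bits
Binary: 11111111111111111111111111111000
Mask: 255.255.255.248


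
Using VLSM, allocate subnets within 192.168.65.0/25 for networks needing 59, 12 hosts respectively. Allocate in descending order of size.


59 hosts -> /26 (62 usable): 192.168.65.0/26
12 hosts -> /28 (14 usable): 192.168.65.64/28
Allocation: 192.168.65.0/26 (59 hosts, 62 usable); 192.168.65.64/28 (12 hosts, 14 usable)


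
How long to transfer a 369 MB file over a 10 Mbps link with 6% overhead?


Effective throughput = 10 * (1 - 6/100) = 9.4 Mbps
File size in Mb = 369 * 8 = 2952 Mb
Time = 2952 / 9.4
Time = 314.0426 seconds


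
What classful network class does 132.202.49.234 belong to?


First octet: 132
Binary: 10000100
10xxxxxx -> Class B (128-191)
Class B, default mask 255.255.0.0 (/16)


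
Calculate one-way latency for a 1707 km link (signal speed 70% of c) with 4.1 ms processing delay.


Speed = 0.7 * 3e5 km/s = 210000 km/s
Propagation delay = 1707 / 210000 = 0.0081 s = 8.1286 ms
Processing delay = 4.1 ms
Total one-way latency = 12.2286 ms


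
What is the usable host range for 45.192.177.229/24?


Network: 45.192.177.0
Broadcast: 45.192.177.255
First usable = network + 1
Last usable = broadcast - 1
Range: 45.192.177.1 to 45.192.177.254


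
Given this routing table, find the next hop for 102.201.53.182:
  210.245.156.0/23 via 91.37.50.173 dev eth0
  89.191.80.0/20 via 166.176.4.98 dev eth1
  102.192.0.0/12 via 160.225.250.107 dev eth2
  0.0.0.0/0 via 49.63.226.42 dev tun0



Longest prefix match for 102.201.53.182:
  /23 210.245.156.0: no
  /20 89.191.80.0: no
  /12 102.192.0.0: MATCH
  /0 0.0.0.0: MATCH
Selected: next-hop 160.225.250.107 via eth2 (matched /12)


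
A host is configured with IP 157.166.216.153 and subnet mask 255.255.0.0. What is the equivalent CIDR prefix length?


Binary: 11111111.11111111.00000000.00000000
Count leading 1s
Prefix: /16


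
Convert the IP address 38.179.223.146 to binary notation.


38 = 00100110
179 = 10110011
223 = 11011111
146 = 10010010
Binary: 00100110.10110011.11011111.10010010


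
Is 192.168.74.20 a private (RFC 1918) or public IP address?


RFC 1918 private ranges:
  10.0.0.0/8 (10.0.0.0 - 10.255.255.255)
  172.16.0.0/12 (172.16.0.0 - 172.31.255.255)
  192.168.0.0/16 (192.168.0.0 - 192.168.255.255)
Private (in 192.168.0.0/16)


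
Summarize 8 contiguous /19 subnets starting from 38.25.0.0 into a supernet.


Original prefix: /19
Number of subnets: 8 = 2^3
New prefix = 19 - 3 = 16
Supernet: 38.25.0.0/16


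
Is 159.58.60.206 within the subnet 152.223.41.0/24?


Subnet network: 152.223.41.0
Test IP AND mask: 159.58.60.0
No, 159.58.60.206 is not in 152.223.41.0/24


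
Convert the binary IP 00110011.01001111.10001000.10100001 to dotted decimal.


00110011 = 51
01001111 = 79
10001000 = 136
10100001 = 161
IP: 51.79.136.161


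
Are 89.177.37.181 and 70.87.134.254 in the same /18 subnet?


Mask: 255.255.192.0
89.177.37.181 AND mask = 89.177.0.0
70.87.134.254 AND mask = 70.87.128.0
No, different subnets (89.177.0.0 vs 70.87.128.0)


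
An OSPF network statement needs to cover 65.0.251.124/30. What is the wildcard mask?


Subnet mask: 255.255.255.252
Wildcard = 255.255.255.255 - subnet mask
255 - 255 = 0
255 - 255 = 0
255 - 255 = 0
255 - 252 = 3
Wildcard: 0.0.0.3


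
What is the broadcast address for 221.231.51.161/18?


Network: 221.231.0.0/18
Host bits = 14
Set all host bits to 1:
Broadcast: 221.231.63.255


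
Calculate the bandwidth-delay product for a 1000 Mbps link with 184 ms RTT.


BDP = bandwidth * RTT
= 1000 Mbps * 184 ms
= 1000 * 1e6 * 184 / 1000 bits
= 184000000 bits
= 23000000 bytes
= 22460.9375 KB
BDP = 184000000 bits (23000000 bytes)


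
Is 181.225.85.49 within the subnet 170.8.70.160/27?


Subnet network: 170.8.70.160
Test IP AND mask: 181.225.85.32
No, 181.225.85.49 is not in 170.8.70.160/27


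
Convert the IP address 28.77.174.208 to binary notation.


28 = 00011100
77 = 01001101
174 = 10101110
208 = 11010000
Binary: 00011100.01001101.10101110.11010000


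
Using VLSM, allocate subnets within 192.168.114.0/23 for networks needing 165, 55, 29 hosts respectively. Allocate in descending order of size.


165 hosts -> /24 (254 usable): 192.168.114.0/24
55 hosts -> /26 (62 usable): 192.168.115.0/26
29 hosts -> /27 (30 usable): 192.168.115.64/27
Allocation: 192.168.114.0/24 (165 hosts, 254 usable); 192.168.115.0/26 (55 hosts, 62 usable); 192.168.115.64/27 (29 hosts, 30 usable)


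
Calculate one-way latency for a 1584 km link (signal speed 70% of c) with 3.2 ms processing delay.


Speed = 0.7 * 3e5 km/s = 210000 km/s
Propagation delay = 1584 / 210000 = 0.0075 s = 7.5429 ms
Processing delay = 3.2 ms
Total one-way latency = 10.7429 ms


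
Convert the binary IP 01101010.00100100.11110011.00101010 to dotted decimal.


01101010 = 106
00100100 = 36
11110011 = 243
00101010 = 42
IP: 106.36.243.42


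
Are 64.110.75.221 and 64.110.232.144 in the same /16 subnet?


Mask: 255.255.0.0
64.110.75.221 AND mask = 64.110.0.0
64.110.232.144 AND mask = 64.110.0.0
Yes, same subnet (64.110.0.0)


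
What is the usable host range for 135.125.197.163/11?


Network: 135.96.0.0
Broadcast: 135.127.255.255
First usable = network + 1
Last usable = broadcast - 1
Range: 135.96.0.1 to 135.127.255.254


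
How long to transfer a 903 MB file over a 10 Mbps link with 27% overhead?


Effective throughput = 10 * (1 - 27/100) = 7.3 Mbps
File size in Mb = 903 * 8 = 7224 Mb
Time = 7224 / 7.3
Time = 989.589 seconds


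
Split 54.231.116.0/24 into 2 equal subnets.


New prefix = 24 + 1 = 25
Each subnet has 128 addresses
  54.231.116.0/25
  54.231.116.128/25
Subnets: 54.231.116.0/25, 54.231.116.128/25


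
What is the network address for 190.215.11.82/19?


IP:   10111110.11010111.00001011.01010010
Mask: 11111111.11111111.11100000.00000000
AND operation:
Net:  10111110.11010111.00000000.00000000
Network: 190.215.0.0/19


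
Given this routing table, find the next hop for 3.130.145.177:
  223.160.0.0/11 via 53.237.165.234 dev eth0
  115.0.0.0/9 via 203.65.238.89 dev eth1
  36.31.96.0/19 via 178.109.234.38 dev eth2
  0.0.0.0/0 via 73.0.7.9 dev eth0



Longest prefix match for 3.130.145.177:
  /11 223.160.0.0: no
  /9 115.0.0.0: no
  /19 36.31.96.0: no
  /0 0.0.0.0: MATCH
Selected: next-hop 73.0.7.9 via eth0 (matched /0)


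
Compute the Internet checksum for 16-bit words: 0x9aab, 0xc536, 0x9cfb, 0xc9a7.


Sum all words (with carry folding):
+ 0x9aab = 0x9aab
+ 0xc536 = 0x5fe2
+ 0x9cfb = 0xfcdd
+ 0xc9a7 = 0xc685
One's complement: ~0xc685
Checksum = 0x397a


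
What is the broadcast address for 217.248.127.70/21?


Network: 217.248.120.0/21
Host bits = 11
Set all host bits to 1:
Broadcast: 217.248.127.255


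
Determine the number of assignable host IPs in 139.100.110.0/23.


Host bits = 32 - 23 = 9
Total addresses = 2^9 = 512
Usable = total - 2 (network and broadcast)
Usable hosts: 510


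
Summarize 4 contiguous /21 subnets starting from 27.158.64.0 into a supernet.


Original prefix: /21
Number of subnets: 4 = 2^2
New prefix = 21 - 2 = 19
Supernet: 27.158.64.0/19


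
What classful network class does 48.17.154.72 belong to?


First octet: 48
Binary: 00110000
0xxxxxxx -> Class A (1-126)
Class A, default mask 255.0.0.0 (/8)


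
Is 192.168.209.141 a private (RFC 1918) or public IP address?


RFC 1918 private ranges:
  10.0.0.0/8 (10.0.0.0 - 10.255.255.255)
  172.16.0.0/12 (172.16.0.0 - 172.31.255.255)
  192.168.0.0/16 (192.168.0.0 - 192.168.255.255)
Private (in 192.168.0.0/16)


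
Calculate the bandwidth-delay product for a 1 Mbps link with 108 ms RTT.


BDP = bandwidth * RTT
= 1 Mbps * 108 ms
= 1 * 1e6 * 108 / 1000 bits
= 108000 bits
= 13500 bytes
= 13.1836 KB
BDP = 108000 bits (13500 bytes)


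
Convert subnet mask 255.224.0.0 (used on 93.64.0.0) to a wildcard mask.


Subnet mask: 255.224.0.0
Wildcard = 255.255.255.255 - subnet mask
255 - 255 = 0
255 - 224 = 31
255 - 0 = 255
255 - 0 = 255
Wildcard: 0.31.255.255


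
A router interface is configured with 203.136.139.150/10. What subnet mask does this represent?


/10 means 10 network bits, 22 host bits
Binary: 11111111110000000000000000000000
Mask: 255.192.0.0


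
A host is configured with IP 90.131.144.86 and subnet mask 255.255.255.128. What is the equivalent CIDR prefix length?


Binary: 11111111.11111111.11111111.10000000
Count leading 1s
Prefix: /25


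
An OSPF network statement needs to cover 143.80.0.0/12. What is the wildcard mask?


Subnet mask: 255.240.0.0
Wildcard = 255.255.255.255 - subnet mask
255 - 255 = 0
255 - 240 = 15
255 - 0 = 255
255 - 0 = 255
Wildcard: 0.15.255.255


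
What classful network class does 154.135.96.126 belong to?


First octet: 154
Binary: 10011010
10xxxxxx -> Class B (128-191)
Class B, default mask 255.255.0.0 (/16)


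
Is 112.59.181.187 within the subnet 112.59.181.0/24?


Subnet network: 112.59.181.0
Test IP AND mask: 112.59.181.0
Yes, 112.59.181.187 is in 112.59.181.0/24


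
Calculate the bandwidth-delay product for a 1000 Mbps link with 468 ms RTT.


BDP = bandwidth * RTT
= 1000 Mbps * 468 ms
= 1000 * 1e6 * 468 / 1000 bits
= 468000000 bits
= 58500000 bytes
= 57128.9062 KB
BDP = 468000000 bits (58500000 bytes)


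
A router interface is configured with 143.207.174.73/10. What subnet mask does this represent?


/10 means 10 network bits, 22 host bits
Binary: 11111111110000000000000000000000
Mask: 255.192.0.0


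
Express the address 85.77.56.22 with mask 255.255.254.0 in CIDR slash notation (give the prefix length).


Binary: 11111111.11111111.11111110.00000000
Count leading 1s
Prefix: /23


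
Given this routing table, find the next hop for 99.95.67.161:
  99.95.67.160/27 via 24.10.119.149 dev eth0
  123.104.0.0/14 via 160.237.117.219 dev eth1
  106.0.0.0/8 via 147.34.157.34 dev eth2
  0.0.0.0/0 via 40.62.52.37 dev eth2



Longest prefix match for 99.95.67.161:
  /27 99.95.67.160: MATCH
  /14 123.104.0.0: no
  /8 106.0.0.0: no
  /0 0.0.0.0: MATCH
Selected: next-hop 24.10.119.149 via eth0 (matched /27)


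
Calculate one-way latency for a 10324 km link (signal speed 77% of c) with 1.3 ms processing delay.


Speed = 0.77 * 3e5 km/s = 231000 km/s
Propagation delay = 10324 / 231000 = 0.0447 s = 44.6926 ms
Processing delay = 1.3 ms
Total one-way latency = 45.9926 ms


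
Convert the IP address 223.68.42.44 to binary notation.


223 = 11011111
68 = 01000100
42 = 00101010
44 = 00101100
Binary: 11011111.01000100.00101010.00101100


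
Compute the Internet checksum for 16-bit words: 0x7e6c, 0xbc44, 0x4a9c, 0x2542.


Sum all words (with carry folding):
+ 0x7e6c = 0x7e6c
+ 0xbc44 = 0x3ab1
+ 0x4a9c = 0x854d
+ 0x2542 = 0xaa8f
One's complement: ~0xaa8f
Checksum = 0x5570


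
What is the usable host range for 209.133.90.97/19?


Network: 209.133.64.0
Broadcast: 209.133.95.255
First usable = network + 1
Last usable = broadcast - 1
Range: 209.133.64.1 to 209.133.95.254


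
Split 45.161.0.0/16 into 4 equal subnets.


New prefix = 16 + 2 = 18
Each subnet has 16384 addresses
  45.161.0.0/18
  45.161.64.0/18
  45.161.128.0/18
  45.161.192.0/18
Subnets: 45.161.0.0/18, 45.161.64.0/18, 45.161.128.0/18, 45.161.192.0/18


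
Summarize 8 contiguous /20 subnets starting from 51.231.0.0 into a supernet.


Original prefix: /20
Number of subnets: 8 = 2^3
New prefix = 20 - 3 = 17
Supernet: 51.231.0.0/17


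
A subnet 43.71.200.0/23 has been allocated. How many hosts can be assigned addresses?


Host bits = 32 - 23 = 9
Total addresses = 2^9 = 512
Usable = total - 2 (network and broadcast)
Usable hosts: 510


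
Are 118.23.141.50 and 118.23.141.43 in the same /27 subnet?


Mask: 255.255.255.224
118.23.141.50 AND mask = 118.23.141.32
118.23.141.43 AND mask = 118.23.141.32
Yes, same subnet (118.23.141.32)


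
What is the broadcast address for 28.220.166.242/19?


Network: 28.220.160.0/19
Host bits = 13
Set all host bits to 1:
Broadcast: 28.220.191.255


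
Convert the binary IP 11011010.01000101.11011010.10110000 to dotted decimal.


11011010 = 218
01000101 = 69
11011010 = 218
10110000 = 176
IP: 218.69.218.176


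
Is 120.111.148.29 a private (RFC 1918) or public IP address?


RFC 1918 private ranges:
  10.0.0.0/8 (10.0.0.0 - 10.255.255.255)
  172.16.0.0/12 (172.16.0.0 - 172.31.255.255)
  192.168.0.0/16 (192.168.0.0 - 192.168.255.255)
Public (not in any RFC 1918 range)


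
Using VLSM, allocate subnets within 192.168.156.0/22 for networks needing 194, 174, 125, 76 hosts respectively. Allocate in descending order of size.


194 hosts -> /24 (254 usable): 192.168.156.0/24
174 hosts -> /24 (254 usable): 192.168.157.0/24
125 hosts -> /25 (126 usable): 192.168.158.0/25
76 hosts -> /25 (126 usable): 192.168.158.128/25
Allocation: 192.168.156.0/24 (194 hosts, 254 usable); 192.168.157.0/24 (174 hosts, 254 usable); 192.168.158.0/25 (125 hosts, 126 usable); 192.168.158.128/25 (76 hosts, 126 usable)


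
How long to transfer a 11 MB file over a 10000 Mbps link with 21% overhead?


Effective throughput = 10000 * (1 - 21/100) = 7900 Mbps
File size in Mb = 11 * 8 = 88 Mb
Time = 88 / 7900
Time = 0.0111 seconds


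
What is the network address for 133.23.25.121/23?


IP:   10000101.00010111.00011001.01111001
Mask: 11111111.11111111.11111110.00000000
AND operation:
Net:  10000101.00010111.00011000.00000000
Network: 133.23.24.0/23


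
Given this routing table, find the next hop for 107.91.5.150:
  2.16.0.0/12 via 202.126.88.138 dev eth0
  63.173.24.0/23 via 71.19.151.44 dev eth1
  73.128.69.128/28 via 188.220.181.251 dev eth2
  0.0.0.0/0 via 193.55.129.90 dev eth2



Longest prefix match for 107.91.5.150:
  /12 2.16.0.0: no
  /23 63.173.24.0: no
  /28 73.128.69.128: no
  /0 0.0.0.0: MATCH
Selected: next-hop 193.55.129.90 via eth2 (matched /0)


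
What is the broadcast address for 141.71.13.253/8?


Network: 141.0.0.0/8
Host bits = 24
Set all host bits to 1:
Broadcast: 141.255.255.255


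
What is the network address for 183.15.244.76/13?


IP:   10110111.00001111.11110100.01001100
Mask: 11111111.11111000.00000000.00000000
AND operation:
Net:  10110111.00001000.00000000.00000000
Network: 183.8.0.0/13


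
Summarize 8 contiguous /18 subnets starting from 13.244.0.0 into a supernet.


Original prefix: /18
Number of subnets: 8 = 2^3
New prefix = 18 - 3 = 15
Supernet: 13.244.0.0/15


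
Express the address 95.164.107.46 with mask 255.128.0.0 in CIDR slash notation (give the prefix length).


Binary: 11111111.10000000.00000000.00000000
Count leading 1s
Prefix: /9


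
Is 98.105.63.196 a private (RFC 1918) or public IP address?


RFC 1918 private ranges:
  10.0.0.0/8 (10.0.0.0 - 10.255.255.255)
  172.16.0.0/12 (172.16.0.0 - 172.31.255.255)
  192.168.0.0/16 (192.168.0.0 - 192.168.255.255)
Public (not in any RFC 1918 range)


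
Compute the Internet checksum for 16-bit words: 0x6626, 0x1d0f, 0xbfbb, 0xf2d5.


Sum all words (with carry folding):
+ 0x6626 = 0x6626
+ 0x1d0f = 0x8335
+ 0xbfbb = 0x42f1
+ 0xf2d5 = 0x35c7
One's complement: ~0x35c7
Checksum = 0xca38


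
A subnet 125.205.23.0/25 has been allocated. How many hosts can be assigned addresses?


Host bits = 32 - 25 = 7
Total addresses = 2^7 = 128
Usable = total - 2 (network and broadcast)
Usable hosts: 126


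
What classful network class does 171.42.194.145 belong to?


First octet: 171
Binary: 10101011
10xxxxxx -> Class B (128-191)
Class B, default mask 255.255.0.0 (/16)


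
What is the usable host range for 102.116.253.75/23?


Network: 102.116.252.0
Broadcast: 102.116.253.255
First usable = network + 1
Last usable = broadcast - 1
Range: 102.116.252.1 to 102.116.253.254


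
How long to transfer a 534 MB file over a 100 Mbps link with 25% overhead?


Effective throughput = 100 * (1 - 25/100) = 75 Mbps
File size in Mb = 534 * 8 = 4272 Mb
Time = 4272 / 75
Time = 56.96 seconds


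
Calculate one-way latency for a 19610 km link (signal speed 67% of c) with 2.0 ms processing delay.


Speed = 0.67 * 3e5 km/s = 201000 km/s
Propagation delay = 19610 / 201000 = 0.0976 s = 97.5622 ms
Processing delay = 2.0 ms
Total one-way latency = 99.5622 ms


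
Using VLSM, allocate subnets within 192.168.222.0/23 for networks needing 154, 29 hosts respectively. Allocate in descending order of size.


154 hosts -> /24 (254 usable): 192.168.222.0/24
29 hosts -> /27 (30 usable): 192.168.223.0/27
Allocation: 192.168.222.0/24 (154 hosts, 254 usable); 192.168.223.0/27 (29 hosts, 30 usable)


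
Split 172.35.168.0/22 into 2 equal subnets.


New prefix = 22 + 1 = 23
Each subnet has 512 addresses
  172.35.168.0/23
  172.35.170.0/23
Subnets: 172.35.168.0/23, 172.35.170.0/23


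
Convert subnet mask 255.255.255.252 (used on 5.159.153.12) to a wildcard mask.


Subnet mask: 255.255.255.252
Wildcard = 255.255.255.255 - subnet mask
255 - 255 = 0
255 - 255 = 0
255 - 255 = 0
255 - 252 = 3
Wildcard: 0.0.0.3


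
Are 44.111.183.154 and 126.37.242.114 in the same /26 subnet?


Mask: 255.255.255.192
44.111.183.154 AND mask = 44.111.183.128
126.37.242.114 AND mask = 126.37.242.64
No, different subnets (44.111.183.128 vs 126.37.242.64)
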